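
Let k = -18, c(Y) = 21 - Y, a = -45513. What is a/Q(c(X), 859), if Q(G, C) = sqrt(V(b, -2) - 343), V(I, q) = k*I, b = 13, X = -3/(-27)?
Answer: 45513*I*sqrt(577)/577 ≈ 1894.7*I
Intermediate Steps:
X = 1/9 (X = -3*(-1/27) = 1/9 ≈ 0.11111)
V(I, q) = -18*I
Q(G, C) = I*sqrt(577) (Q(G, C) = sqrt(-18*13 - 343) = sqrt(-234 - 343) = sqrt(-577) = I*sqrt(577))
a/Q(c(X), 859) = -45513*(-I*sqrt(577)/577) = -(-45513)*I*sqrt(577)/577 = 45513*I*sqrt(577)/577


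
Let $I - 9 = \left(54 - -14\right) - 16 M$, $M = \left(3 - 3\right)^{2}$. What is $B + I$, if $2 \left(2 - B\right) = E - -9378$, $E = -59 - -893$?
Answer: $-5027$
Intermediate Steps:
$E = 834$ ($E = -59 + 893 = 834$)
$M = 0$ ($M = 0^{2} = 0$)
$B = -5104$ ($B = 2 - \frac{834 - -9378}{2} = 2 - \frac{834 + 9378}{2} = 2 - 5106 = -5104$)
$I = 77$ ($I = 9 + \left(\left(54 - -14\right) - 0\right) = 9 + \left(\left(54 + 14\right) + 0\right) = 9 + \left(68 + 0\right) = 9 + 68 = 77$)
$B + I = -5104 + 77 = -5027$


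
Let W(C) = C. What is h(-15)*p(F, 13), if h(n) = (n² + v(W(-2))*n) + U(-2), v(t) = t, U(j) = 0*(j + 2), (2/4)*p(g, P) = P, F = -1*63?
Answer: 6630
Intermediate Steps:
F = -63
p(g, P) = 2*P
U(j) = 0 (U(j) = 0*(2 + j) = 0)
h(n) = n² - 2*n (h(n) = (n² - 2*n) + 0 = n² - 2*n)
h(-15)*p(F, 13) = (-15*(-2 - 15))*(2*13) = -15*(-17)*26 = 255*26 = 6630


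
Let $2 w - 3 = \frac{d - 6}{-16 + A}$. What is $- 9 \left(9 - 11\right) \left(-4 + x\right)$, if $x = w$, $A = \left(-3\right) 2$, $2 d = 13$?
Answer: $- \frac{1989}{44} \approx -45.205$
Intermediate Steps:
$d = \frac{13}{2}$ ($d = \frac{1}{2} \cdot 13 = \frac{13}{2} \approx 6.5$)
$A = -6$
$w = \frac{131}{88}$ ($w = \frac{3}{2} + \frac{\left(\frac{13}{2} - 6\right) \frac{1}{-16 - 6}}{2} = \frac{3}{2} + \frac{\frac{1}{2} \frac{1}{-22}}{2} = \frac{3}{2} + \frac{\frac{1}{2} \left(- \frac{1}{22}\right)}{2} = \frac{3}{2} + \frac{1}{2} \left(- \frac{1}{44}\right) = \frac{3}{2} - \frac{1}{88} = \frac{131}{88} \approx 1.4886$)
$x = \frac{131}{88} \approx 1.4886$
$- 9 \left(9 - 11\right) \left(-4 + x\right) = - 9 \left(9 - 11\right) \left(-4 + \frac{131}{88}\right) = - 9 \left(\left(-2\right) \left(- \frac{221}{88}\right)\right) = \left(-9\right) \frac{221}{44} = - \frac{1989}{44}$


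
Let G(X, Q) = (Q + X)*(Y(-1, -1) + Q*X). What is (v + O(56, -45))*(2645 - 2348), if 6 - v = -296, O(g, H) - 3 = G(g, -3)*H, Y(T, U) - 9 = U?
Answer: 113425785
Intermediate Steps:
Y(T, U) = 9 + U
G(X, Q) = (8 + Q*X)*(Q + X) (G(X, Q) = (Q + X)*((9 - 1) + Q*X) = (Q + X)*(8 + Q*X) = (8 + Q*X)*(Q + X))
O(g, H) = 3 + H*(-24 - 3*g² + 17*g) (O(g, H) = 3 + (8*(-3) + 8*g - 3*g² + g*(-3)²)*H = 3 + (-24 + 8*g - 3*g² + g*9)*H = 3 + (-24 + 8*g - 3*g² + 9*g)*H = 3 + (-24 - 3*g² + 17*g)*H = 3 + H*(-24 - 3*g² + 17*g))
v = 302 (v = 6 - 1*(-296) = 6 + 296 = 302)
(v + O(56, -45))*(2645 - 2348) = (302 + (3 - 1*(-45)*(24 - 17*56 + 3*56²)))*(2645 - 2348) = (302 + (3 - 1*(-45)*(24 - 952 + 3*3136)))*297 = (302 + (3 - 1*(-45)*(24 - 952 + 9408)))*297 = (302 + (3 - 1*(-45)*8480))*297 = (302 + (3 + 381600))*297 = (302 + 381603)*297 = 381905*297 = 113425785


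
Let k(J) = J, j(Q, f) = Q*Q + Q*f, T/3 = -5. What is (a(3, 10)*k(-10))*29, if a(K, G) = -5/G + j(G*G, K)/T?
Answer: 597835/3 ≈ 1.9928e+5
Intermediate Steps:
T = -15 (T = 3*(-5) = -15)
j(Q, f) = Q**2 + Q*f
a(K, G) = -5/G - G**2*(K + G**2)/15 (a(K, G) = -5/G + ((G*G)*(G*G + K))/(-15) = -5/G + (G**2*(G**2 + K))*(-1/15) = -5/G + (G**2*(K + G**2))*(-1/15) = -5/G - G**2*(K + G**2)/15)
(a(3, 10)*k(-10))*29 = (((1/15)*(-75 + 10**3*(-1*3 - 1*10**2))/10)*(-10))*29 = (((1/15)*(1/10)*(-75 + 1000*(-3 - 1*100)))*(-10))*29 = (((1/15)*(1/10)*(-75 + 1000*(-3 - 100)))*(-10))*29 = (((1/15)*(1/10)*(-75 + 1000*(-103)))*(-10))*29 = (((1/15)*(1/10)*(-75 - 103000))*(-10))*29 = (((1/15)*(1/10)*(-103075))*(-10))*29 = -4123/6*(-10)*29 = (20615/3)*29 = 597835/3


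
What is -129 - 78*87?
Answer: -6915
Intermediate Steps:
-129 - 78*87 = -129 - 6786 = -6915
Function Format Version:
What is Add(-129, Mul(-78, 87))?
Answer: -6915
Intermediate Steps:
Add(-129, Mul(-78, 87)) = Add(-129, -6786) = -6915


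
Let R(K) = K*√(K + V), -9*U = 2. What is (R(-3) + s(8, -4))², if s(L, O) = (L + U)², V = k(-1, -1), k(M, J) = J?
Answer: 23773804/6561 - 19600*I/27 ≈ 3623.5 - 725.93*I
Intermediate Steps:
U = -2/9 (U = -⅑*2 = -2/9 ≈ -0.22222)
V = -1
R(K) = K*√(-1 + K) (R(K) = K*√(K - 1) = K*√(-1 + K))
s(L, O) = (-2/9 + L)² (s(L, O) = (L - 2/9)² = (-2/9 + L)²)
(R(-3) + s(8, -4))² = (-3*√(-1 - 3) + (-2 + 9*8)²/81)² = (-6*I + (-2 + 72)²/81)² = (-6*I + (1/81)*70²)² = (-6*I + (1/81)*4900)² = (-6*I + 4900/81)² = (4900/81 - 6*I)²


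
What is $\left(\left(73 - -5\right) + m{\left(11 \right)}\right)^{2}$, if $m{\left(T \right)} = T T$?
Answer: $39601$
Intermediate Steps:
$m{\left(T \right)} = T^{2}$
$\left(\left(73 - -5\right) + m{\left(11 \right)}\right)^{2} = \left(\left(73 - -5\right) + 11^{2}\right)^{2} = \left(\left(73 + 5\right) + 121\right)^{2} = \left(78 + 121\right)^{2} = 199^{2} = 39601$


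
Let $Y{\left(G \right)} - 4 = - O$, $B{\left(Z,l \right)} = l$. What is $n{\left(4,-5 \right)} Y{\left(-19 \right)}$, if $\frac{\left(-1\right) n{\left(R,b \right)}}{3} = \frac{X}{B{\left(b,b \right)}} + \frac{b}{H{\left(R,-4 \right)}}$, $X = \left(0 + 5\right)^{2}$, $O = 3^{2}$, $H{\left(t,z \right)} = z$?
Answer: $- \frac{225}{4} \approx -56.25$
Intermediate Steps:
$O = 9$
$Y{\left(G \right)} = -5$ ($Y{\left(G \right)} = 4 - 9 = -5$)
$X = 25$ ($X = 5^{2} = 25$)
$n{\left(R,b \right)} = - \frac{75}{b} + \frac{3 b}{4}$ ($n{\left(R,b \right)} = - 3 \left(\frac{25}{b} + \frac{b}{-4}\right) = - 3 \left(\frac{25}{b} + b \left(- \frac{1}{4}\right)\right) = - 3 \left(\frac{25}{b} - \frac{b}{4}\right) = - \frac{75}{b} + \frac{3 b}{4}$)
$n{\left(4,-5 \right)} Y{\left(-19 \right)} = \left(- \frac{75}{-5} + \frac{3}{4} \left(-5\right)\right) \left(-5\right) = \left(\left(-75\right) \left(- \frac{1}{5}\right) - \frac{15}{4}\right) \left(-5\right) = \left(15 - \frac{15}{4}\right) \left(-5\right) = \frac{45}{4} \left(-5\right) = - \frac{225}{4}$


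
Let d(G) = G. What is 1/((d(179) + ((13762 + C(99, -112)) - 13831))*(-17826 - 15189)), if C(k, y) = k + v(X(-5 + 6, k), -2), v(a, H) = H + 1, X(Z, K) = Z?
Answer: -1/6867120 ≈ -1.4562e-7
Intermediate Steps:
v(a, H) = 1 + H
C(k, y) = -1 + k (C(k, y) = k + (1 - 2) = k - 1 = -1 + k)
1/((d(179) + ((13762 + C(99, -112)) - 13831))*(-17826 - 15189)) = 1/((179 + ((13762 + (-1 + 99)) - 13831))*(-17826 - 15189)) = 1/((179 + ((13762 + 98) - 13831))*(-33015)) = 1/((179 + (13860 - 13831))*(-33015)) = 1/((179 + 29)*(-33015)) = 1/(208*(-33015)) = 1/(-6867120) = -1/6867120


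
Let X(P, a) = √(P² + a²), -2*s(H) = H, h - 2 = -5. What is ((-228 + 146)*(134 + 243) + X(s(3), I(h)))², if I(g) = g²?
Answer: 3822701917/4 - 92742*√37 ≈ 9.5511e+8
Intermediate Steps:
h = -3 (h = 2 - 5 = -3)
s(H) = -H/2
((-228 + 146)*(134 + 243) + X(s(3), I(h)))² = ((-228 + 146)*(134 + 243) + √((-½*3)² + ((-3)²)²))² = (-82*377 + √((-3/2)² + 9²))² = (-30914 + √(9/4 + 81))² = (-30914 + √(333/4))² = (-30914 + 3*√37/2)²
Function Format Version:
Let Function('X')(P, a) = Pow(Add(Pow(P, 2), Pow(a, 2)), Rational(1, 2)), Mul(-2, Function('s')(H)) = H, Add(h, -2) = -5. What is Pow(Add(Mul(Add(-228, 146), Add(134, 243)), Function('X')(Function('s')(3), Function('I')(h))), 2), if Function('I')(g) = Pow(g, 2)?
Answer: Add(Rational(3822701917, 4), Mul(-92742, Pow(37, Rational(1, 2)))) ≈ 9.5511e+8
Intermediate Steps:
h = -3 (h = Add(2, -5) = -3)
Function('s')(H) = Mul(Rational(-1, 2), H)
Pow(Add(Mul(Add(-228, 146), Add(134, 243)), Function('X')(Function('s')(3), Function('I')(h))), 2) = Pow(Add(Mul(Add(-228, 146), Add(134, 243)), Pow(Add(Pow(Mul(Rational(-1, 2), 3), 2), Pow(Pow(-3, 2), 2)), Rational(1, 2))), 2) = Pow(Add(Mul(-82, 377), Pow(Add(Pow(Rational(-3, 2), 2), Pow(9, 2)), Rational(1, 2))), 2) = Pow(Add(-30914, Pow(Add(Rational(9, 4), 81), Rational(1, 2))), 2) = Pow(Add(-30914, Pow(Rational(333, 4), Rational(1, 2))), 2) = Pow(Add(-30914, Mul(Rational(3, 2), Pow(37, Rational(1, 2)))), 2)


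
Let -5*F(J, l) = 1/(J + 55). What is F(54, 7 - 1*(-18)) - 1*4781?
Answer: -2605646/545 ≈ -4781.0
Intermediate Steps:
F(J, l) = -1/(5*(55 + J)) (F(J, l) = -1/(5*(J + 55)) = -1/(5*(55 + J)))
F(54, 7 - 1*(-18)) - 1*4781 = -1/(275 + 5*54) - 1*4781 = -1/(275 + 270) - 4781 = -1/545 - 4781 = -2605646/545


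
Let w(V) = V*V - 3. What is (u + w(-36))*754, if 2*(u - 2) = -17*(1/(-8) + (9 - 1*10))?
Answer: 7869121/8 ≈ 9.8364e+5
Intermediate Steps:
w(V) = -3 + V**2 (w(V) = V**2 - 3 = -3 + V**2)
u = 185/16 (u = 2 + (-17*(1/(-8) + (9 - 1*10)))/2 = 2 + (-17*(1*(-1/8) + (9 - 10)))/2 = 2 + (-17*(-1/8 - 1))/2 = 2 + (-17*(-9/8))/2 = 2 + (1/2)*(153/8) = 2 + 153/16 = 185/16 ≈ 11.563)
(u + w(-36))*754 = (185/16 + (-3 + (-36)**2))*754 = (185/16 + (-3 + 1296))*754 = (185/16 + 1293)*754 = (20873/16)*754 = 7869121/8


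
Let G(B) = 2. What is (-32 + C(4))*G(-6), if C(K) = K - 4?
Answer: -64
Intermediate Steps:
C(K) = -4 + K
(-32 + C(4))*G(-6) = (-32 + (-4 + 4))*2 = (-32 + 0)*2 = -32*2 = -64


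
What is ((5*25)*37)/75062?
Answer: 4625/75062 ≈ 0.061616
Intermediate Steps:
((5*25)*37)/75062 = (125*37)*(1/75062) = 4625*(1/75062) = 4625/75062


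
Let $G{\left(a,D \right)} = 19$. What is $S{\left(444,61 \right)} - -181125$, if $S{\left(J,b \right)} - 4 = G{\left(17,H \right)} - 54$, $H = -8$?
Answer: $181094$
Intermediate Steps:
$S{\left(J,b \right)} = -31$ ($S{\left(J,b \right)} = 4 + \left(19 - 54\right) = 4 - 35 = -31$)
$S{\left(444,61 \right)} - -181125 = -31 - -181125 = -31 + 181125 = 181094$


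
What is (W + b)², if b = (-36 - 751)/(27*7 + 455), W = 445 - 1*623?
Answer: 13321545561/414736 ≈ 32121.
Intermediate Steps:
W = -178 (W = 445 - 623 = -178)
b = -787/644 (b = -787/(189 + 455) = -787/644 ≈ -1.2220)
(W + b)² = (-178 - 787/644)² = (-115419/644)² = 13321545561/414736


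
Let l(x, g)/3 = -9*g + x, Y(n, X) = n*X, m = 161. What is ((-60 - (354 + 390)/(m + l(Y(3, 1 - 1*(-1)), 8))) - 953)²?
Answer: 1349607169/1369 ≈ 9.8583e+5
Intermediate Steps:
Y(n, X) = X*n
l(x, g) = -27*g + 3*x (l(x, g) = 3*(-9*g + x) = 3*(x - 9*g) = -27*g + 3*x)
((-60 - (354 + 390)/(m + l(Y(3, 1 - 1*(-1)), 8))) - 953)² = ((-60 - (354 + 390)/(161 + (-27*8 + 3*((1 - 1*(-1))*3)))) - 953)² = ((-60 - 744/(161 + (-216 + 3*((1 + 1)*3)))) - 953)² = ((-60 - 744/(161 + (-216 + 3*(2*3)))) - 953)² = ((-60 - 744/(161 + (-216 + 3*6))) - 953)² = ((-60 - 744/(161 + (-216 + 18))) - 953)² = ((-60 - 744/(161 - 198)) - 953)² = ((-60 - 744/(-37)) - 953)² = ((-60 - 744*(-1)/37) - 953)² = ((-60 - 1*(-744/37)) - 953)² = ((-60 + 744/37) - 953)² = (-1476/37 - 953)² = (-36737/37)² = 1349607169/1369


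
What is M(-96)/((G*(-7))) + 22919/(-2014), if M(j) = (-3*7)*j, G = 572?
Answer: -3422425/288002 ≈ -11.883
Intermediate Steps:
M(j) = -21*j
M(-96)/((G*(-7))) + 22919/(-2014) = (-21*(-96))/((572*(-7))) + 22919/(-2014) = 2016/(-4004) + 22919*(-1/2014) = 2016*(-1/4004) - 22919/2014 = -72/143 - 22919/2014 = -3422425/288002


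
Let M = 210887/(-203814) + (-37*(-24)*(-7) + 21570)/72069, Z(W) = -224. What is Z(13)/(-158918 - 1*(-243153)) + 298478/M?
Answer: -123102298825208206436/338878950628015 ≈ -3.6326e+5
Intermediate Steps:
M = -4023018349/4896223722 (M = 210887*(-1/203814) + (888*(-7) + 21570)*(1/72069) = -210887/203814 + (-6216 + 21570)*(1/72069) = -210887/203814 + 15354*(1/72069) = -210887/203814 + 5118/24023 = -4023018349/4896223722 ≈ -0.82166)
Z(13)/(-158918 - 1*(-243153)) + 298478/M = -224/(-158918 - 1*(-243153)) + 298478/(-4023018349/4896223722) = -224/(-158918 + 243153) + 298478*(-4896223722/4023018349) = -224/84235 - 1461415064095116/4023018349 = -123102298825208206436/338878950628015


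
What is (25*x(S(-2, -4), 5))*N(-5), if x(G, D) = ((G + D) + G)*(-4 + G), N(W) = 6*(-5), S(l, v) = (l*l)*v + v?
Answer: -630000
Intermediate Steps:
S(l, v) = v + v*l² (S(l, v) = l²*v + v = v*l² + v = v + v*l²)
N(W) = -30
x(G, D) = (-4 + G)*(D + 2*G) (x(G, D) = ((D + G) + G)*(-4 + G) = (D + 2*G)*(-4 + G) = (-4 + G)*(D + 2*G))
(25*x(S(-2, -4), 5))*N(-5) = (25*(-(-32)*(1 + (-2)²) - 4*5 + 2*(-4*(1 + (-2)²))² + 5*(-4*(1 + (-2)²))))*(-30) = (25*(-(-32)*(1 + 4) - 20 + 2*(-4*(1 + 4))² + 5*(-4*(1 + 4))))*(-30) = (25*(-(-32)*5 - 20 + 2*(-4*5)² + 5*(-4*5)))*(-30) = (25*(-8*(-20) - 20 + 2*(-20)² + 5*(-20)))*(-30) = (25*(160 - 20 + 2*400 - 100))*(-30) = (25*(160 - 20 + 800 - 100))*(-30) = (25*840)*(-30) = 21000*(-30) = -630000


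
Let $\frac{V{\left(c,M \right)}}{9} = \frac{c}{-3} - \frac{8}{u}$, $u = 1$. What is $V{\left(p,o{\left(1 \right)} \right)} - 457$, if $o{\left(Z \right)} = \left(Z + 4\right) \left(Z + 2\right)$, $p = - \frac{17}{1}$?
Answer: $-478$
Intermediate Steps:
$p = -17$ ($p = \left(-17\right) 1 = -17$)
$o{\left(Z \right)} = \left(2 + Z\right) \left(4 + Z\right)$ ($o{\left(Z \right)} = \left(4 + Z\right) \left(2 + Z\right) = \left(2 + Z\right) \left(4 + Z\right)$)
$V{\left(c,M \right)} = -72 - 3 c$ ($V{\left(c,M \right)} = 9 \left(\frac{c}{-3} - \frac{8}{1}\right) = 9 \left(c \left(- \frac{1}{3}\right) - 8\right) = 9 \left(- \frac{c}{3} - 8\right) = 9 \left(-8 - \frac{c}{3}\right) = -72 - 3 c$)
$V{\left(p,o{\left(1 \right)} \right)} - 457 = \left(-72 - -51\right) - 457 = \left(-72 + 51\right) - 457 = -21 - 457 = -478$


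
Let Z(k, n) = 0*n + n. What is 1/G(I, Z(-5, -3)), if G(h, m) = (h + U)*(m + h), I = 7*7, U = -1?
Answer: 1/2208 ≈ 0.00045290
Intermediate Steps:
Z(k, n) = n (Z(k, n) = 0 + n = n)
I = 49
G(h, m) = (-1 + h)*(h + m) (G(h, m) = (h - 1)*(m + h) = (-1 + h)*(h + m))
1/G(I, Z(-5, -3)) = 1/(49² - 1*49 - 1*(-3) + 49*(-3)) = 1/(2401 - 49 + 3 - 147) = 1/2208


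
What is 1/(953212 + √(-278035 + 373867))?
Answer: 238303/227153255278 - 33*√22/454306510556 ≈ 1.0487e-6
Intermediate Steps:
1/(953212 + √(-278035 + 373867)) = 1/(953212 + √95832) = 1/(953212 + 66*√22)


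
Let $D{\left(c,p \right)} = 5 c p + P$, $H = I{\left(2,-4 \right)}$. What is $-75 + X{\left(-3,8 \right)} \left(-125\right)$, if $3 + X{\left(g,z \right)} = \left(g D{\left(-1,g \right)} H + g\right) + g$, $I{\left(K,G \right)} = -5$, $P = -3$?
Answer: $-21450$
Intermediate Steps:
$H = -5$
$D{\left(c,p \right)} = -3 + 5 c p$ ($D{\left(c,p \right)} = 5 c p - 3 = -3 + 5 c p$)
$X{\left(g,z \right)} = -3 + 2 g - 5 g \left(-3 - 5 g\right)$ ($X{\left(g,z \right)} = -3 + \left(\left(g \left(-3 + 5 \left(-1\right) g\right) \left(-5\right) + g\right) + g\right) = -3 + \left(\left(g \left(-3 - 5 g\right) \left(-5\right) + g\right) + g\right) = -3 - \left(- 2 g + 5 g \left(-3 - 5 g\right)\right) = -3 + 2 g - 5 g \left(-3 - 5 g\right)$)
$-75 + X{\left(-3,8 \right)} \left(-125\right) = -75 + \left(-3 + 17 \left(-3\right) + 25 \left(-3\right)^{2}\right) \left(-125\right) = -75 + \left(-3 - 51 + 25 \cdot 9\right) \left(-125\right) = -75 + \left(-3 - 51 + 225\right) \left(-125\right) = -75 + 171 \left(-125\right) = -75 - 21375 = -21450$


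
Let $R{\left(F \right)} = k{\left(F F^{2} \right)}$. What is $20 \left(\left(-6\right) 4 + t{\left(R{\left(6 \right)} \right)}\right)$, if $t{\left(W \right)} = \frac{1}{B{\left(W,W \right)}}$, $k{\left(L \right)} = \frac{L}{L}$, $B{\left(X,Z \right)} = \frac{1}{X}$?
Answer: $-460$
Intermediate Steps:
$k{\left(L \right)} = 1$
$R{\left(F \right)} = 1$
$t{\left(W \right)} = W$ ($t{\left(W \right)} = \frac{1}{\frac{1}{W}} = W$)
$20 \left(\left(-6\right) 4 + t{\left(R{\left(6 \right)} \right)}\right) = 20 \left(\left(-6\right) 4 + 1\right) = 20 \left(-24 + 1\right) = 20 \left(-23\right) = -460$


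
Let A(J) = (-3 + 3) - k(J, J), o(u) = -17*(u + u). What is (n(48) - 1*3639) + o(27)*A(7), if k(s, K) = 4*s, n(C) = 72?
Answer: 22137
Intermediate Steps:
o(u) = -34*u
A(J) = -4*J (A(J) = (-3 + 3) - 4*J = 0 - 4*J = -4*J)
(n(48) - 1*3639) + o(27)*A(7) = (72 - 1*3639) + (-34*27)*(-4*7) = (72 - 3639) - 918*(-28) = -3567 + 25704 = 22137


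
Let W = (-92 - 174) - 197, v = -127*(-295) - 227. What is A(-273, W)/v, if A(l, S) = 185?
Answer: 185/37238 ≈ 0.0049680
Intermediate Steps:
v = 37238 (v = 37465 - 227 = 37238)
W = -463 (W = -266 - 197 = -463)
A(-273, W)/v = 185/37238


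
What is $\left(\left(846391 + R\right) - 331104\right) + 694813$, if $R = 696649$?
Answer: $1906749$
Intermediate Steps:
$\left(\left(846391 + R\right) - 331104\right) + 694813 = \left(\left(846391 + 696649\right) - 331104\right) + 694813 = \left(1543040 - 331104\right) + 694813 = 1211936 + 694813 = 1906749$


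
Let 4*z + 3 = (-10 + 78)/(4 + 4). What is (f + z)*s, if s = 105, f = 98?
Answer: 83475/8 ≈ 10434.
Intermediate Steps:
z = 11/8 (z = -3/4 + ((-10 + 78)/(4 + 4))/4 = -3/4 + (68/8)/4 = -3/4 + (68*(1/8))/4 = -3/4 + (1/4)*(17/2) = -3/4 + 17/8 = 11/8 ≈ 1.3750)
(f + z)*s = (98 + 11/8)*105 = (795/8)*105 = 83475/8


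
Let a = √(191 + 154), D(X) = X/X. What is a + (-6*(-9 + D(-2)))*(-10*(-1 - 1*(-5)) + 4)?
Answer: -1728 + √345 ≈ -1709.4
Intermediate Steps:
D(X) = 1
a = √345 ≈ 18.574
a + (-6*(-9 + D(-2)))*(-10*(-1 - 1*(-5)) + 4) = √345 + (-6*(-9 + 1))*(-10*(-1 - 1*(-5)) + 4) = √345 + (-6*(-8))*(-10*(-1 + 5) + 4) = √345 + 48*(-10*4 + 4) = √345 + 48*(-40 + 4) = √345 + 48*(-36) = √345 - 1728 = -1728 + √345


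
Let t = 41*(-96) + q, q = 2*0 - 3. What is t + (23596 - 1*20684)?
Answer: -1027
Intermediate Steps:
q = -3 (q = 0 - 3 = -3)
t = -3939 (t = 41*(-96) - 3 = -3936 - 3 = -3939)
t + (23596 - 1*20684) = -3939 + (23596 - 1*20684) = -3939 + (23596 - 20684) = -3939 + 2912 = -1027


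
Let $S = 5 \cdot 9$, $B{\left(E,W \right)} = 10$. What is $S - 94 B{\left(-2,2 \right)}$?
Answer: $-895$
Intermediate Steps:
$S = 45$
$S - 94 B{\left(-2,2 \right)} = 45 - 940 = -895$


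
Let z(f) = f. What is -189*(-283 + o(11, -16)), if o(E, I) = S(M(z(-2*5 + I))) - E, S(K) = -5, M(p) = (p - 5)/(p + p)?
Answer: 56511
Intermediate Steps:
M(p) = (-5 + p)/(2*p) (M(p) = (-5 + p)/((2*p)) = (-5 + p)*(1/(2*p)) = (-5 + p)/(2*p))
o(E, I) = -5 - E
-189*(-283 + o(11, -16)) = -189*(-283 + (-5 - 1*11)) = -189*(-283 + (-5 - 11)) = -189*(-283 - 16) = -189*(-299) = 56511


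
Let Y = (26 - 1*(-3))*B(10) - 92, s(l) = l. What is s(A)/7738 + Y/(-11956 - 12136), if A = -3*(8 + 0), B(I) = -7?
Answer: 852251/93211948 ≈ 0.0091431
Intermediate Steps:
A = -24 (A = -3*8 = -24)
Y = -295 (Y = (26 - 1*(-3))*(-7) - 92 = (26 + 3)*(-7) - 92 = 29*(-7) - 92 = -203 - 92 = -295)
s(A)/7738 + Y/(-11956 - 12136) = -24/7738 - 295/(-11956 - 12136) = -24*1/7738 - 295/(-24092) = -12/3869 - 295*(-1/24092) = -12/3869 + 295/24092 = 852251/93211948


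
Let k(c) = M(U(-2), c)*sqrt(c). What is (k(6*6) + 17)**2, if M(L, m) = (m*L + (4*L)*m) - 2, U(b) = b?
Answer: 4644025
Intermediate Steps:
M(L, m) = -2 + 5*L*m (M(L, m) = (L*m + 4*L*m) - 2 = 5*L*m - 2 = -2 + 5*L*m)
k(c) = sqrt(c)*(-2 - 10*c) (k(c) = (-2 + 5*(-2)*c)*sqrt(c) = (-2 - 10*c)*sqrt(c) = sqrt(c)*(-2 - 10*c))
(k(6*6) + 17)**2 = (sqrt(6*6)*(-2 - 60*6) + 17)**2 = (sqrt(36)*(-2 - 10*36) + 17)**2 = (6*(-2 - 360) + 17)**2 = (6*(-362) + 17)**2 = (-2172 + 17)**2 = (-2155)**2 = 4644025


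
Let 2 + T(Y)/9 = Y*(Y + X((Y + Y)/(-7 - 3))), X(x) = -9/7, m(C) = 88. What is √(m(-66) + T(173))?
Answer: 2*√3276007/7 ≈ 517.14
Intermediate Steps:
X(x) = -9/7 (X(x) = -9*⅐ = -9/7)
T(Y) = -18 + 9*Y*(-9/7 + Y) (T(Y) = -18 + 9*(Y*(Y - 9/7)) = -18 + 9*(Y*(-9/7 + Y)) = -18 + 9*Y*(-9/7 + Y))
√(m(-66) + T(173)) = √(88 + (-18 + 9*173² - 81/7*173)) = √(88 + (-18 + 9*29929 - 14013/7)) = √(88 + (-18 + 269361 - 14013/7)) = √(88 + 1871388/7) = √(1872004/7) = 2*√3276007/7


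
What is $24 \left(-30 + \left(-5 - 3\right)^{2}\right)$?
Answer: $816$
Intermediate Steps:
$24 \left(-30 + \left(-5 - 3\right)^{2}\right) = 24 \left(-30 + \left(-8\right)^{2}\right) = 24 \left(-30 + 64\right) = 24 \cdot 34 = 816$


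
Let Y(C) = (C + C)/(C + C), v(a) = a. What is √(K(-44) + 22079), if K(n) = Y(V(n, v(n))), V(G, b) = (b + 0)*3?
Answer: 8*√345 ≈ 148.59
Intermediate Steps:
V(G, b) = 3*b (V(G, b) = b*3 = 3*b)
Y(C) = 1 (Y(C) = (2*C)/((2*C)) = (2*C)*(1/(2*C)) = 1)
K(n) = 1
√(K(-44) + 22079) = √(1 + 22079) = √22080 = 8*√345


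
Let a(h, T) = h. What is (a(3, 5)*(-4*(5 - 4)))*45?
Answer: -540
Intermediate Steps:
(a(3, 5)*(-4*(5 - 4)))*45 = (3*(-4*(5 - 4)))*45 = (3*(-4*1))*45 = (3*(-4))*45 = -12*45 = -540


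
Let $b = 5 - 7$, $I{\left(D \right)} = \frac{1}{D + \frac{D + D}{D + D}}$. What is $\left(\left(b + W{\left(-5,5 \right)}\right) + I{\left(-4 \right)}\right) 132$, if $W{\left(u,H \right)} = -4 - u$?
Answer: $-176$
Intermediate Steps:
$I{\left(D \right)} = \frac{1}{1 + D}$ ($I{\left(D \right)} = \frac{1}{D + \frac{2 D}{2 D}} = \frac{1}{D + 2 D \frac{1}{2 D}} = \frac{1}{D + 1} = \frac{1}{1 + D}$)
$b = -2$ ($b = 5 - 7 = -2$)
$\left(\left(b + W{\left(-5,5 \right)}\right) + I{\left(-4 \right)}\right) 132 = \left(\left(-2 - -1\right) + \frac{1}{1 - 4}\right) 132 = \left(\left(-2 + \left(-4 + 5\right)\right) + \frac{1}{-3}\right) 132 = \left(\left(-2 + 1\right) - \frac{1}{3}\right) 132 = \left(-1 - \frac{1}{3}\right) 132 = \left(- \frac{4}{3}\right) 132 = -176$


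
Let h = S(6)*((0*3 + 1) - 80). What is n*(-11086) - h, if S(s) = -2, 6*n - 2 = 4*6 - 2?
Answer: -44502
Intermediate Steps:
n = 4 (n = ⅓ + (4*6 - 2)/6 = ⅓ + (24 - 2)/6 = ⅓ + (⅙)*22 = ⅓ + 11/3 = 4)
h = 158 (h = -2*((0*3 + 1) - 80) = -2*((0 + 1) - 80) = -2*(1 - 80) = -2*(-79) = 158)
n*(-11086) - h = 4*(-11086) - 1*158 = -44344 - 158 = -44502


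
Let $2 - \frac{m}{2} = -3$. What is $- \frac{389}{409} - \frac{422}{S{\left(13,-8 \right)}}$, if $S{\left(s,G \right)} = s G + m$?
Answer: $\frac{68016}{19223} \approx 3.5383$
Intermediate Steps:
$m = 10$ ($m = 4 - -6 = 4 + 6 = 10$)
$S{\left(s,G \right)} = 10 + G s$ ($S{\left(s,G \right)} = s G + 10 = G s + 10 = 10 + G s$)
$- \frac{389}{409} - \frac{422}{S{\left(13,-8 \right)}} = - \frac{389}{409} - \frac{422}{10 - 104} = \left(-389\right) \frac{1}{409} - \frac{422}{10 - 104} = - \frac{389}{409} - \frac{422}{-94} = - \frac{389}{409} - - \frac{211}{47} = - \frac{389}{409} + \frac{211}{47} = \frac{68016}{19223}$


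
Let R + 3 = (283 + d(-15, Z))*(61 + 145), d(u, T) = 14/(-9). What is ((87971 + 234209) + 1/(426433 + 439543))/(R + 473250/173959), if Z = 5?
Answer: 436811280213951711/78605525368878664 ≈ 5.5570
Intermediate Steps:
d(u, T) = -14/9 (d(u, T) = 14*(-⅑) = -14/9)
R = 521771/9 (R = -3 + (283 - 14/9)*(61 + 145) = -3 + (2533/9)*206 = -3 + 521798/9 = 521771/9 ≈ 57975.)
((87971 + 234209) + 1/(426433 + 439543))/(R + 473250/173959) = ((87971 + 234209) + 1/(426433 + 439543))/(521771/9 + 473250/173959) = (322180 + 1/865976)/(521771/9 + 473250*(1/173959)) = (322180 + 1/865976)/(521771/9 + 473250/173959) = 279000147681/(865976*(90771020639/1565631)) = (279000147681/865976)*(1565631/90771020639) = 436811280213951711/78605525368878664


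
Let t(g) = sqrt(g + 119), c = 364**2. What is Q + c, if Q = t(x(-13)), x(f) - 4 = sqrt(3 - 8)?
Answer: 132496 + sqrt(123 + I*sqrt(5)) ≈ 1.3251e+5 + 0.10081*I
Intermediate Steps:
x(f) = 4 + I*sqrt(5) (x(f) = 4 + sqrt(3 - 8) = 4 + sqrt(-5) = 4 + I*sqrt(5))
c = 132496
t(g) = sqrt(119 + g)
Q = sqrt(123 + I*sqrt(5)) (Q = sqrt(119 + (4 + I*sqrt(5))) = sqrt(123 + I*sqrt(5)) ≈ 11.091 + 0.1008*I)
Q + c = sqrt(123 + I*sqrt(5)) + 132496 = 132496 + sqrt(123 + I*sqrt(5))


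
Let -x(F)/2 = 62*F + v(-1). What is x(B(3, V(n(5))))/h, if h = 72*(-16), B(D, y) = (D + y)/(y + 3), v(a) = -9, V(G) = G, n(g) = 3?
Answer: 53/576 ≈ 0.092014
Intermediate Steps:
B(D, y) = (D + y)/(3 + y)
h = -1152
x(F) = 18 - 124*F (x(F) = -2*(62*F - 9) = -2*(-9 + 62*F) = 18 - 124*F)
x(B(3, V(n(5))))/h = (18 - 124*(3 + 3)/(3 + 3))/(-1152) = (18 - 124*6/6)*(-1/1152) = (18 - 62*6/3)*(-1/1152) = (18 - 124*1)*(-1/1152) = (18 - 124)*(-1/1152) = -106*(-1/1152) = 53/576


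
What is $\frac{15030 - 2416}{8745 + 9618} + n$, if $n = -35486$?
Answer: $- \frac{651616804}{18363} \approx -35485.0$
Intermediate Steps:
$\frac{15030 - 2416}{8745 + 9618} + n = \frac{15030 - 2416}{8745 + 9618} - 35486 = \frac{12614}{18363} - 35486 = - \frac{651616804}{18363}$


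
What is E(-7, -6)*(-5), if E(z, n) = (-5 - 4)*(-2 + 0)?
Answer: -90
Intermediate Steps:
E(z, n) = 18 (E(z, n) = -9*(-2) = 18)
E(-7, -6)*(-5) = 18*(-5) = -90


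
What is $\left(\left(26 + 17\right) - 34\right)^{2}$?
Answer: $81$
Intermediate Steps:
$\left(\left(26 + 17\right) - 34\right)^{2} = \left(43 - 34\right)^{2} = 9^{2} = 81$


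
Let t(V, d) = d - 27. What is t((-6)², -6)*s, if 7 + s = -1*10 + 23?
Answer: -198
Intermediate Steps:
t(V, d) = -27 + d
s = 6 (s = -7 + (-1*10 + 23) = -7 + (-10 + 23) = -7 + 13 = 6)
t((-6)², -6)*s = (-27 - 6)*6 = -33*6 = -198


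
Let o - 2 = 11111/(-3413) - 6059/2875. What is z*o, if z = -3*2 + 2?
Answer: 131994968/9812375 ≈ 13.452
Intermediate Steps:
z = -4 (z = -6 + 2 = -4)
o = -32998742/9812375 (o = 2 + (11111/(-3413) - 6059/2875) = 2 + (11111*(-1/3413) - 6059*1/2875) = 2 + (-11111/3413 - 6059/2875) = 2 - 52623492/9812375 = -32998742/9812375 ≈ -3.3630)
z*o = -4*(-32998742/9812375) = 131994968/9812375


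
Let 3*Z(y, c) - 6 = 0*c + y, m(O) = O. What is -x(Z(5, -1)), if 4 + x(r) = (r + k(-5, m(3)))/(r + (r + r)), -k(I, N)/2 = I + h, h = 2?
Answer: 103/33 ≈ 3.1212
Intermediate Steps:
Z(y, c) = 2 + y/3 (Z(y, c) = 2 + (0*c + y)/3 = 2 + (0 + y)/3 = 2 + y/3)
k(I, N) = -4 - 2*I (k(I, N) = -2*(I + 2) = -2*(2 + I) = -4 - 2*I)
x(r) = -4 + (6 + r)/(3*r) (x(r) = -4 + (r + (-4 - 2*(-5)))/(r + (r + r)) = -4 + (r + (-4 + 10))/(r + 2*r) = -4 + (r + 6)/((3*r)) = -4 + (6 + r)*(1/(3*r)) = -4 + (6 + r)/(3*r))
-x(Z(5, -1)) = -(-11/3 + 2/(2 + (⅓)*5)) = -(-11/3 + 2/(2 + 5/3)) = -(-11/3 + 2/(11/3)) = -(-11/3 + 2*(3/11)) = -(-11/3 + 6/11) = -1*(-103/33) = 103/33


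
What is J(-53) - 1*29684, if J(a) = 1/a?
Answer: -1573253/53 ≈ -29684.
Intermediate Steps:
J(-53) - 1*29684 = 1/(-53) - 1*29684 = -1/53 - 29684 = -1573253/53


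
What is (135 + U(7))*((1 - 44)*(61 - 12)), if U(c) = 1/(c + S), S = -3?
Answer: -1139887/4 ≈ -2.8497e+5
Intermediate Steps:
U(c) = 1/(-3 + c) (U(c) = 1/(c - 3) = 1/(-3 + c))
(135 + U(7))*((1 - 44)*(61 - 12)) = (135 + 1/(-3 + 7))*((1 - 44)*(61 - 12)) = (135 + 1/4)*(-43*49) = (135 + 1/4)*(-2107) = (541/4)*(-2107) = -1139887/4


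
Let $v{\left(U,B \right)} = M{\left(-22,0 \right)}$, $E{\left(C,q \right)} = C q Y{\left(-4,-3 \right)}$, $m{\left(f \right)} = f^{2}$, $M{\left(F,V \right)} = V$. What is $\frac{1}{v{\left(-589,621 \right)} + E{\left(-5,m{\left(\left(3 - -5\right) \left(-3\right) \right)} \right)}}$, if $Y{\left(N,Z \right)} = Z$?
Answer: $\frac{1}{8640} \approx 0.00011574$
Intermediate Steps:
$E{\left(C,q \right)} = - 3 C q$ ($E{\left(C,q \right)} = C q \left(-3\right) = - 3 C q$)
$v{\left(U,B \right)} = 0$
$\frac{1}{v{\left(-589,621 \right)} + E{\left(-5,m{\left(\left(3 - -5\right) \left(-3\right) \right)} \right)}} = \frac{1}{0 - - 15 \left(\left(3 - -5\right) \left(-3\right)\right)^{2}} = \frac{1}{0 - - 15 \left(\left(3 + 5\right) \left(-3\right)\right)^{2}} = \frac{1}{0 - - 15 \left(8 \left(-3\right)\right)^{2}} = \frac{1}{0 - - 15 \left(-24\right)^{2}} = \frac{1}{0 - \left(-15\right) 576} = \frac{1}{0 + 8640} = \frac{1}{8640}$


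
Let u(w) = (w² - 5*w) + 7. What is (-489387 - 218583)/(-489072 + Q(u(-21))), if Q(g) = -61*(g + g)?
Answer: 353985/278269 ≈ 1.2721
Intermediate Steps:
u(w) = 7 + w² - 5*w
Q(g) = -122*g
(-489387 - 218583)/(-489072 + Q(u(-21))) = (-489387 - 218583)/(-489072 - 122*(7 + (-21)² - 5*(-21))) = -707970/(-489072 - 122*(7 + 441 + 105)) = -707970/(-489072 - 122*553) = -707970/(-489072 - 67466) = -707970/(-556538) = -707970*(-1/556538) = 353985/278269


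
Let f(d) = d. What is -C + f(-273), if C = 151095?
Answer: -151368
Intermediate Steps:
-C + f(-273) = -1*151095 - 273 = -151095 - 273 = -151368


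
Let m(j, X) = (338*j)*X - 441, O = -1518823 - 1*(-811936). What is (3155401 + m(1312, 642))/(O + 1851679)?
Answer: 35981714/143099 ≈ 251.45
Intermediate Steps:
O = -706887 (O = -1518823 + 811936 = -706887)
m(j, X) = -441 + 338*X*j (m(j, X) = 338*X*j - 441 = -441 + 338*X*j)
(3155401 + m(1312, 642))/(O + 1851679) = (3155401 + (-441 + 338*642*1312))/(-706887 + 1851679) = (3155401 + (-441 + 284698752))/1144792 = (3155401 + 284698311)*(1/1144792) = 287853712*(1/1144792) = 35981714/143099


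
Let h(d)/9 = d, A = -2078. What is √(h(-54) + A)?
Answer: 2*I*√641 ≈ 50.636*I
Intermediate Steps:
h(d) = 9*d
√(h(-54) + A) = √(9*(-54) - 2078) = √(-486 - 2078) = √(-2564) = 2*I*√641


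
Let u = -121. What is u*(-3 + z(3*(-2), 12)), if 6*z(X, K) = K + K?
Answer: -121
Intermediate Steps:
z(X, K) = K/3 (z(X, K) = (K + K)/6 = (2*K)/6 = K/3)
u*(-3 + z(3*(-2), 12)) = -121*(-3 + (1/3)*12) = -121*(-3 + 4) = -121*1 = -121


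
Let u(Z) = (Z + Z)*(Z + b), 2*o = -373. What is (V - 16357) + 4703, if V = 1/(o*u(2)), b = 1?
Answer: -26081653/2238 ≈ -11654.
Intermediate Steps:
o = -373/2 (o = (1/2)*(-373) = -373/2 ≈ -186.50)
u(Z) = 2*Z*(1 + Z) (u(Z) = (Z + Z)*(Z + 1) = (2*Z)*(1 + Z) = 2*Z*(1 + Z))
V = -1/2238 (V = 1/(-373*2*(1 + 2)) = 1/(-373*2*3) = 1/(-373/2*12) = 1/(-2238) = -1/2238 ≈ -0.00044683)
(V - 16357) + 4703 = (-1/2238 - 16357) + 4703 = -36606967/2238 + 4703 = -26081653/2238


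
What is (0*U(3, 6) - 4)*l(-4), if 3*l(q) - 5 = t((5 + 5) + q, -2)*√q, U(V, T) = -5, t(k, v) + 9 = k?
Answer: -20/3 + 8*I ≈ -6.6667 + 8.0*I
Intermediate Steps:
t(k, v) = -9 + k
l(q) = 5/3 + √q*(1 + q)/3 (l(q) = 5/3 + ((-9 + ((5 + 5) + q))*√q)/3 = 5/3 + ((-9 + (10 + q))*√q)/3 = 5/3 + ((1 + q)*√q)/3 = 5/3 + (√q*(1 + q))/3 = 5/3 + √q*(1 + q)/3)
(0*U(3, 6) - 4)*l(-4) = (0*(-5) - 4)*(5/3 + √(-4)*(1 - 4)/3) = (0 - 4)*(5/3 + (⅓)*(2*I)*(-3)) = -4*(5/3 - 2*I) = -20/3 + 8*I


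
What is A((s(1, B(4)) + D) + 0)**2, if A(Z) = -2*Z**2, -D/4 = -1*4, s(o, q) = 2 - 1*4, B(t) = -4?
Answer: 153664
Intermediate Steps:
s(o, q) = -2 (s(o, q) = 2 - 4 = -2)
D = 16 (D = -(-4)*4 = -4*(-4) = 16)
A((s(1, B(4)) + D) + 0)**2 = (-2*((-2 + 16) + 0)**2)**2 = (-2*(14 + 0)**2)**2 = (-2*14**2)**2 = (-2*196)**2 = (-392)**2 = 153664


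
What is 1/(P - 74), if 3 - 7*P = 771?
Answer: -7/1286 ≈ -0.0054432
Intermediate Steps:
P = -768/7 (P = 3/7 - ⅐*771 = 3/7 - 771/7 = -768/7 ≈ -109.71)
1/(P - 74) = 1/(-768/7 - 74) = 1/(-1286/7) = -7/1286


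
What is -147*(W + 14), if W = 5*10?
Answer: -9408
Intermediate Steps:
W = 50
-147*(W + 14) = -147*(50 + 14) = -147*64 = -9408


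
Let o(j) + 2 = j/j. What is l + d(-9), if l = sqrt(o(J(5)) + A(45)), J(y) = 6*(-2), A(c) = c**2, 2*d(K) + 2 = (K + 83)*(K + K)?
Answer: -667 + 2*sqrt(506) ≈ -622.01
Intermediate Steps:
d(K) = -1 + K*(83 + K) (d(K) = -1 + ((K + 83)*(K + K))/2 = -1 + ((83 + K)*(2*K))/2 = -1 + (2*K*(83 + K))/2 = -1 + K*(83 + K))
J(y) = -12
o(j) = -1 (o(j) = -2 + j/j = -2 + 1 = -1)
l = 2*sqrt(506) (l = sqrt(-1 + 45**2) = sqrt(-1 + 2025) = sqrt(2024) = 2*sqrt(506) ≈ 44.989)
l + d(-9) = 2*sqrt(506) + (-1 + (-9)**2 + 83*(-9)) = 2*sqrt(506) + (-1 + 81 - 747) = 2*sqrt(506) - 667 = -667 + 2*sqrt(506)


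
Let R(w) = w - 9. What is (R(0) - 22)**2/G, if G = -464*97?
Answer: -961/45008 ≈ -0.021352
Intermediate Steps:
R(w) = -9 + w
G = -45008
(R(0) - 22)**2/G = ((-9 + 0) - 22)**2/(-45008) = (-9 - 22)**2*(-1/45008) = (-31)**2*(-1/45008) = 961*(-1/45008) = -961/45008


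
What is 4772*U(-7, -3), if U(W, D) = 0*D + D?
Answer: -14316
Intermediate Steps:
U(W, D) = D (U(W, D) = 0 + D = D)
4772*U(-7, -3) = 4772*(-3) = -14316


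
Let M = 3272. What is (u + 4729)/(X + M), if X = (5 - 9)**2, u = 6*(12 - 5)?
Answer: 4771/3288 ≈ 1.4510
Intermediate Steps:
u = 42 (u = 6*7 = 42)
X = 16 (X = (-4)**2 = 16)
(u + 4729)/(X + M) = (42 + 4729)/(16 + 3272) = 4771/3288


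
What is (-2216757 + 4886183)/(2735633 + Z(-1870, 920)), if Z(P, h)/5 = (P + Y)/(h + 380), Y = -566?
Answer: 86756345/88907768 ≈ 0.97580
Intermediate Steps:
Z(P, h) = 5*(-566 + P)/(380 + h) (Z(P, h) = 5*((P - 566)/(h + 380)) = 5*((-566 + P)/(380 + h)) = 5*(-566 + P)/(380 + h))
(-2216757 + 4886183)/(2735633 + Z(-1870, 920)) = (-2216757 + 4886183)/(2735633 + 5*(-566 - 1870)/(380 + 920)) = 2669426/(2735633 + 5*(-2436)/1300) = 2669426/(2735633 + 5*(1/1300)*(-2436)) = 2669426/(2735633 - 609/65) = 2669426/(177815536/65) = 2669426*(65/177815536) = 86756345/88907768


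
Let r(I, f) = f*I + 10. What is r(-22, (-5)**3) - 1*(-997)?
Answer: 3757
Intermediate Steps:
r(I, f) = 10 + I*f (r(I, f) = I*f + 10 = 10 + I*f)
r(-22, (-5)**3) - 1*(-997) = (10 - 22*(-5)**3) - 1*(-997) = (10 - 22*(-125)) + 997 = (10 + 2750) + 997 = 2760 + 997 = 3757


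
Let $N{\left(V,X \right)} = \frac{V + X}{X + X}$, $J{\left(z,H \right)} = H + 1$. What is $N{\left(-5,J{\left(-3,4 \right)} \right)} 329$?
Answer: $0$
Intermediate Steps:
$J{\left(z,H \right)} = 1 + H$
$N{\left(V,X \right)} = \frac{V + X}{2 X}$
$N{\left(-5,J{\left(-3,4 \right)} \right)} 329 = \frac{-5 + \left(1 + 4\right)}{2 \left(1 + 4\right)} 329 = \frac{-5 + 5}{2 \cdot 5} \cdot 329 = \frac{1}{2} \cdot \frac{1}{5} \cdot 0 \cdot 329 = 0 \cdot 329 = 0$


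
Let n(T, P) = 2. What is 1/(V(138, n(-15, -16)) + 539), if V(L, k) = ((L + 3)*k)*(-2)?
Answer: -1/25 ≈ -0.040000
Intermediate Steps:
V(L, k) = -2*k*(3 + L) (V(L, k) = ((3 + L)*k)*(-2) = (k*(3 + L))*(-2) = -2*k*(3 + L))
1/(V(138, n(-15, -16)) + 539) = 1/(-2*2*(3 + 138) + 539) = 1/(-2*2*141 + 539) = 1/(-564 + 539) = 1/(-25) = -1/25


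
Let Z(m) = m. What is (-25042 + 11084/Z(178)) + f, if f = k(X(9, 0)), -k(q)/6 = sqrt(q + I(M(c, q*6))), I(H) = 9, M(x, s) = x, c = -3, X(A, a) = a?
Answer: -2224798/89 ≈ -24998.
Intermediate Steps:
k(q) = -6*sqrt(9 + q) (k(q) = -6*sqrt(q + 9) = -6*sqrt(9 + q))
f = -18 (f = -6*sqrt(9 + 0) = -6*sqrt(9) = -6*3 = -18)
(-25042 + 11084/Z(178)) + f = (-25042 + 11084/178) - 18 = (-25042 + 11084*(1/178)) - 18 = (-25042 + 5542/89) - 18 = -2223196/89 - 18 = -2224798/89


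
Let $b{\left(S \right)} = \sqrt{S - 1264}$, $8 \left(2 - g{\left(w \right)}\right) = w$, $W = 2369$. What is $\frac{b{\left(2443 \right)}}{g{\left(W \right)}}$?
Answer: $- \frac{24 \sqrt{131}}{2353} \approx -0.11674$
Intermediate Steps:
$g{\left(w \right)} = 2 - \frac{w}{8}$
$b{\left(S \right)} = \sqrt{-1264 + S}$
$\frac{b{\left(2443 \right)}}{g{\left(W \right)}} = \frac{\sqrt{-1264 + 2443}}{2 - \frac{2369}{8}} = \frac{\sqrt{1179}}{2 - \frac{2369}{8}} = \frac{3 \sqrt{131}}{- \frac{2353}{8}} = 3 \sqrt{131} \left(- \frac{8}{2353}\right) = - \frac{24 \sqrt{131}}{2353}$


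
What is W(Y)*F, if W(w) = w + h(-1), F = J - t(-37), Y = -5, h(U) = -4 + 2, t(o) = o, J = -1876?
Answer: 12873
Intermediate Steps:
h(U) = -2
F = -1839 (F = -1876 - 1*(-37) = -1876 + 37 = -1839)
W(w) = -2 + w (W(w) = w - 2 = -2 + w)
W(Y)*F = (-2 - 5)*(-1839) = -7*(-1839) = 12873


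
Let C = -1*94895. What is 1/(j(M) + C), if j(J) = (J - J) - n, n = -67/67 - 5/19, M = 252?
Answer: -19/1802981 ≈ -1.0538e-5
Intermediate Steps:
C = -94895
n = -24/19 (n = -67*1/67 - 5*1/19 = -1 - 5/19 = -24/19 ≈ -1.2632)
j(J) = 24/19 (j(J) = (J - J) - 1*(-24/19) = 0 + 24/19 = 24/19)
1/(j(M) + C) = 1/(24/19 - 94895) = 1/(-1802981/19) = -19/1802981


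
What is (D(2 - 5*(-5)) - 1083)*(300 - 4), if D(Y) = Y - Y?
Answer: -320568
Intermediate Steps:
D(Y) = 0
(D(2 - 5*(-5)) - 1083)*(300 - 4) = (0 - 1083)*(300 - 4) = -1083*296 = -320568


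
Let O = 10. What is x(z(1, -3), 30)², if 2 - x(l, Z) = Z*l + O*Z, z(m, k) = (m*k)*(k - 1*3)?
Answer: 702244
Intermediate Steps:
z(m, k) = k*m*(-3 + k) (z(m, k) = (k*m)*(k - 3) = (k*m)*(-3 + k) = k*m*(-3 + k))
x(l, Z) = 2 - 10*Z - Z*l (x(l, Z) = 2 - (Z*l + 10*Z) = 2 - (10*Z + Z*l) = 2 + (-10*Z - Z*l) = 2 - 10*Z - Z*l)
x(z(1, -3), 30)² = (2 - 10*30 - 1*30*(-3*1*(-3 - 3)))² = (2 - 300 - 1*30*(-3*1*(-6)))² = (2 - 300 - 1*30*18)² = (2 - 300 - 540)² = (-838)² = 702244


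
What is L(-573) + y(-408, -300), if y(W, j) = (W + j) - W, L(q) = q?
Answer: -873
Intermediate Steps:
y(W, j) = j
L(-573) + y(-408, -300) = -573 - 300 = -873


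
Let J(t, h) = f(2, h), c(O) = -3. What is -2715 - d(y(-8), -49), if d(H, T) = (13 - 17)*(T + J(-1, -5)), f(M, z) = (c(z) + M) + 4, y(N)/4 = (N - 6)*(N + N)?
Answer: -2899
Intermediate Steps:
y(N) = 8*N*(-6 + N) (y(N) = 4*((N - 6)*(N + N)) = 4*((-6 + N)*(2*N)) = 4*(2*N*(-6 + N)) = 8*N*(-6 + N))
f(M, z) = 1 + M (f(M, z) = (-3 + M) + 4 = 1 + M)
J(t, h) = 3 (J(t, h) = 1 + 2 = 3)
d(H, T) = -12 - 4*T (d(H, T) = (13 - 17)*(T + 3) = -4*(3 + T) = -12 - 4*T)
-2715 - d(y(-8), -49) = -2715 - (-12 - 4*(-49)) = -2715 - (-12 + 196) = -2715 - 1*184 = -2715 - 184 = -2899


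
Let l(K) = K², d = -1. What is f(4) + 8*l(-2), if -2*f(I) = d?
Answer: 65/2 ≈ 32.500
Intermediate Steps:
f(I) = ½ (f(I) = -½*(-1) = ½)
f(4) + 8*l(-2) = ½ + 8*(-2)² = ½ + 8*4 = ½ + 32 = 65/2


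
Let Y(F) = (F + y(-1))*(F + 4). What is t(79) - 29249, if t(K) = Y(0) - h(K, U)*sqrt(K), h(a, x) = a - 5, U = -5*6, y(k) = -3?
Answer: -29261 - 74*sqrt(79) ≈ -29919.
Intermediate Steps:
U = -30
h(a, x) = -5 + a
Y(F) = (-3 + F)*(4 + F) (Y(F) = (F - 3)*(F + 4) = (-3 + F)*(4 + F))
t(K) = -12 - sqrt(K)*(-5 + K) (t(K) = (-12 + 0 + 0**2) - (-5 + K)*sqrt(K) = (-12 + 0 + 0) - sqrt(K)*(-5 + K) = -12 - sqrt(K)*(-5 + K))
t(79) - 29249 = (-12 + sqrt(79)*(5 - 1*79)) - 29249 = (-12 + sqrt(79)*(5 - 79)) - 29249 = (-12 + sqrt(79)*(-74)) - 29249 = (-12 - 74*sqrt(79)) - 29249 = -29261 - 74*sqrt(79)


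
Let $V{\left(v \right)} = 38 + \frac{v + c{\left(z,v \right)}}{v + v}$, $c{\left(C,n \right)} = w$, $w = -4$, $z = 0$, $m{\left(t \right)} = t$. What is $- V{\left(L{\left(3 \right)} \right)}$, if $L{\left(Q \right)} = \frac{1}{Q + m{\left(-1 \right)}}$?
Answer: $- \frac{69}{2} \approx -34.5$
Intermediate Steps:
$L{\left(Q \right)} = \frac{1}{-1 + Q}$ ($L{\left(Q \right)} = \frac{1}{Q - 1} = \frac{1}{-1 + Q}$)
$c{\left(C,n \right)} = -4$
$V{\left(v \right)} = 38 + \frac{-4 + v}{2 v}$ ($V{\left(v \right)} = 38 + \frac{v - 4}{v + v} = 38 + \frac{-4 + v}{2 v}$)
$- V{\left(L{\left(3 \right)} \right)} = - (\frac{77}{2} - \frac{2}{\frac{1}{-1 + 3}}) = - (\frac{77}{2} - \frac{2}{\frac{1}{2}}) = - (\frac{77}{2} - 2 \frac{1}{\frac{1}{2}}) = - (\frac{77}{2} - 4) = \left(-1\right) \frac{69}{2} = - \frac{69}{2}$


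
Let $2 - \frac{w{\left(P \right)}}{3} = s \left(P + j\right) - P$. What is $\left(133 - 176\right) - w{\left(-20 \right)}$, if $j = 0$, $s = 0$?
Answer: $11$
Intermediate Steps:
$w{\left(P \right)} = 6 + 3 P$ ($w{\left(P \right)} = 6 - 3 \left(0 \left(P + 0\right) - P\right) = 6 - 3 \left(0 P - P\right) = 6 - 3 \left(0 - P\right) = 6 - 3 \left(- P\right) = 6 + 3 P$)
$\left(133 - 176\right) - w{\left(-20 \right)} = \left(133 - 176\right) - \left(6 + 3 \left(-20\right)\right) = -43 - \left(6 - 60\right) = -43 - -54 = -43 + 54 = 11$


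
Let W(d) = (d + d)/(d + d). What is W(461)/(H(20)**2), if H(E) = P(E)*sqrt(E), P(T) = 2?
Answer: 1/80 ≈ 0.012500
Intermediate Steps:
W(d) = 1 (W(d) = (2*d)/((2*d)) = (2*d)*(1/(2*d)) = 1)
H(E) = 2*sqrt(E)
W(461)/(H(20)**2) = 1/(2*sqrt(20))**2 = 1/(2*(2*sqrt(5)))**2 = 1/(4*sqrt(5))**2 = 1/80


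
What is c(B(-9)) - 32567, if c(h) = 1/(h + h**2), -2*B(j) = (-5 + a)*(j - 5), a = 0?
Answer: -38754729/1190 ≈ -32567.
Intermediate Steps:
B(j) = -25/2 + 5*j/2 (B(j) = -(-5 + 0)*(j - 5)/2 = -(-5)*(-5 + j)/2 = -(25 - 5*j)/2 = -25/2 + 5*j/2)
c(B(-9)) - 32567 = 1/((-25/2 + (5/2)*(-9))*(1 + (-25/2 + (5/2)*(-9)))) - 32567 = 1/((-25/2 - 45/2)*(1 + (-25/2 - 45/2))) - 32567 = 1/((-35)*(1 - 35)) - 32567 = -1/35/(-34) - 32567 = -1/35*(-1/34) - 32567 = 1/1190 - 32567 = -38754729/1190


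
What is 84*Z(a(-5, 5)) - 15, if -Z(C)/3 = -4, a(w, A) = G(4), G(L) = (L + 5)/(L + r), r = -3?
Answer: 993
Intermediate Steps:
G(L) = (5 + L)/(-3 + L) (G(L) = (L + 5)/(L - 3) = (5 + L)/(-3 + L))
a(w, A) = 9 (a(w, A) = (5 + 4)/(-3 + 4) = 9/1 = 1*9 = 9)
Z(C) = 12 (Z(C) = -3*(-4) = 12)
84*Z(a(-5, 5)) - 15 = 84*12 - 15 = 1008 - 15 = 993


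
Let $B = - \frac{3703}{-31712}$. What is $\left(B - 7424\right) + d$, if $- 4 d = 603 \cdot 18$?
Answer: $- \frac{321476697}{31712} \approx -10137.0$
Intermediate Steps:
$d = - \frac{5427}{2}$ ($d = - \frac{603 \cdot 18}{4} = \left(- \frac{1}{4}\right) 10854 = - \frac{5427}{2} \approx -2713.5$)
$B = \frac{3703}{31712}$ ($B = \left(-3703\right) \left(- \frac{1}{31712}\right) = \frac{3703}{31712} \approx 0.11677$)
$\left(B - 7424\right) + d = \left(\frac{3703}{31712} - 7424\right) - \frac{5427}{2} = - \frac{235426185}{31712} - \frac{5427}{2} = - \frac{321476697}{31712}$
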